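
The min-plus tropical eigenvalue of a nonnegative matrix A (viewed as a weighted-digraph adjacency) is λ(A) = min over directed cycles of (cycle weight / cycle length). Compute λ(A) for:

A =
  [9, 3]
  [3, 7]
λ(A) = 3

Enumerate directed cycles and compute their means (weight / length). Sample:
  cycle 0 → 0: weight = 9, length = 1, mean = 9/1 ≈ 9.000
  cycle 1 → 1: weight = 7, length = 1, mean = 7/1 ≈ 7.000
  cycle 0 → 1 → 0: weight = 6, length = 2, mean = 6/2 ≈ 3.000
  cycle 1 → 0 → 1: weight = 6, length = 2, mean = 6/2 ≈ 3.000
Minimum mean = 3.000, attained e.g. along the cycle 0 → 1 → 0 with weight 6 and length 2. So λ(A) = 6/2 = 3.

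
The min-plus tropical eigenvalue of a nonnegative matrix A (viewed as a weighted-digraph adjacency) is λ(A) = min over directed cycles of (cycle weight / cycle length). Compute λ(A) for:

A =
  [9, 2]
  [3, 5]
λ(A) = 5/2

Enumerate directed cycles and compute their means (weight / length). Sample:
  cycle 0 → 0: weight = 9, length = 1, mean = 9/1 ≈ 9.000
  cycle 1 → 1: weight = 5, length = 1, mean = 5/1 ≈ 5.000
  cycle 0 → 1 → 0: weight = 5, length = 2, mean = 5/2 ≈ 2.500
  cycle 1 → 0 → 1: weight = 5, length = 2, mean = 5/2 ≈ 2.500
Minimum mean = 2.500, attained e.g. along the cycle 0 → 1 → 0 with weight 5 and length 2. So λ(A) = 5/2 = 5/2.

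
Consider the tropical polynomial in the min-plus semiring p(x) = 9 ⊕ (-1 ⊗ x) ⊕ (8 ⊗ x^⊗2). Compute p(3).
p(3) = 2

A tropical monomial a ⊗ x^⊗i evaluates to a + i · x. Evaluating each term at x = 3:
  Term 0 contributes 9 + 0 · 3 = 9
  Term 1 contributes -1 + 1 · 3 = 2
  Term 2 contributes 8 + 2 · 3 = 14
p(3) = ⊕ of these = min[9, 2, 14] = 2.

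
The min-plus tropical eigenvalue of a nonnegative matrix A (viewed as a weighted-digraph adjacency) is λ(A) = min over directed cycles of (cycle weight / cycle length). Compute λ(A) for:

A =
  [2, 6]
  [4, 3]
λ(A) = 2

Enumerate directed cycles and compute their means (weight / length). Sample:
  cycle 0 → 0: weight = 2, length = 1, mean = 2/1 ≈ 2.000
  cycle 1 → 1: weight = 3, length = 1, mean = 3/1 ≈ 3.000
  cycle 0 → 1 → 0: weight = 10, length = 2, mean = 10/2 ≈ 5.000
  cycle 1 → 0 → 1: weight = 10, length = 2, mean = 10/2 ≈ 5.000
Minimum mean = 2.000, attained e.g. along the cycle 0 → 0 with weight 2 and length 1. So λ(A) = 2/1 = 2.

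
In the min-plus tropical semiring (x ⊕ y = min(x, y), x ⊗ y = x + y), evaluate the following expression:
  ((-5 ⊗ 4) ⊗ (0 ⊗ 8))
((-5 ⊗ 4) ⊗ (0 ⊗ 8)) = 7

Expand innermost to outermost. Recall ⊕ takes the minimum of its arguments and ⊗ takes their sum. Working out the expression ((-5 ⊗ 4) ⊗ (0 ⊗ 8)) gives 7.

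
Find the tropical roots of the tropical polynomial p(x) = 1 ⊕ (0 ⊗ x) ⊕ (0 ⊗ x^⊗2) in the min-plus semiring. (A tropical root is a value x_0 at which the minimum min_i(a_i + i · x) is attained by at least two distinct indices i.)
Roots: {0, 1}

Each tropical root is a break point of the lower envelope of the lines y = a_i + i · x (there are 3 lines, with slopes 0, 1, ..., 2). Only the lines that attain the minimum somewhere contribute to roots; other lines are dominated. Here the surviving (envelope) indices are i = 2, i = 1, i = 0.
Intersections between consecutive envelope lines give the roots: for adjacent envelope indices i < j the intersection is x = (a_i − a_j) / (j − i). Reading off the sorted break points: {0, 1}.
Verification: at each break x_0, at least two indices attain the minimum of min_i(a_i + i · x_0).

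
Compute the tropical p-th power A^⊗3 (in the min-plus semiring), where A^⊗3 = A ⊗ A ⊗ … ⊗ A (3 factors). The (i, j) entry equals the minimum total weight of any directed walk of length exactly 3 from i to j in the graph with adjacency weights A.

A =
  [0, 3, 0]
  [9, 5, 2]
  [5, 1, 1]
A^⊗3 =
  [0, 1, 0]
  [7, 4, 4]
  [5, 3, 3]

Each entry (A^⊗3)_ij equals the minimum over all length-3 walks i = v_0 → v_1 → … → v_3 = j of Σ_t A[v_t][v_{t+1}]. For example, for (i, j) = (0, 2) we minimise over 9 possible intermediate vertex sequences; the minimum is 0, attained along the walk 0 → 0 → 0 → 2.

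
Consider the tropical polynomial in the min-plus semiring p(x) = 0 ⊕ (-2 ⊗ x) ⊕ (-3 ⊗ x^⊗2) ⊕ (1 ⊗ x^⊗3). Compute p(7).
p(7) = 0

A tropical monomial a ⊗ x^⊗i evaluates to a + i · x. Evaluating each term at x = 7:
  Term 0 contributes 0 + 0 · 7 = 0
  Term 1 contributes -2 + 1 · 7 = 5
  Term 2 contributes -3 + 2 · 7 = 11
  Term 3 contributes 1 + 3 · 7 = 22
p(7) = ⊕ of these = min[0, 5, 11, 22] = 0.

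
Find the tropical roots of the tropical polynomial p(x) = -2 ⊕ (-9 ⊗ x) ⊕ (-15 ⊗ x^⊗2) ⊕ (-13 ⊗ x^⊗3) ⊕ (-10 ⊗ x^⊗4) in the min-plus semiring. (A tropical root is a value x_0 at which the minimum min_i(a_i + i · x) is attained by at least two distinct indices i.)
Roots: {-3, -2, 6, 7}

Each tropical root is a break point of the lower envelope of the lines y = a_i + i · x (there are 5 lines, with slopes 0, 1, ..., 4). Only the lines that attain the minimum somewhere contribute to roots; other lines are dominated. Here the surviving (envelope) indices are i = 4, i = 3, i = 2, i = 1, i = 0.
Intersections between consecutive envelope lines give the roots: for adjacent envelope indices i < j the intersection is x = (a_i − a_j) / (j − i). Reading off the sorted break points: {-3, -2, 6, 7}.
Verification: at each break x_0, at least two indices attain the minimum of min_i(a_i + i · x_0).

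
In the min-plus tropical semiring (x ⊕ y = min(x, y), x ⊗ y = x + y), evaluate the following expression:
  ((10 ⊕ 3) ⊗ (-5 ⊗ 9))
((10 ⊕ 3) ⊗ (-5 ⊗ 9)) = 7

Expand innermost to outermost. Recall ⊕ takes the minimum of its arguments and ⊗ takes their sum. Working out the expression ((10 ⊕ 3) ⊗ (-5 ⊗ 9)) gives 7.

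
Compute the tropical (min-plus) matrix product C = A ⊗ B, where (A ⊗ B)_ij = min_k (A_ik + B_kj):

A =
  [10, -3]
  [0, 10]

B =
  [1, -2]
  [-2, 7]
A ⊗ B =
  [-5, 4]
  [1, -2]

Apply the min-plus product entry-by-entry:
  C[0][0] = min over k of (A[0][0] + B[0][0] = 10 + 1 = 11, A[0][1] + B[1][0] = -3 + -2 = -5) = -5 (attained at k = 1)
  C[0][1] = min over k of (A[0][0] + B[0][1] = 10 + -2 = 8, A[0][1] + B[1][1] = -3 + 7 = 4) = 4 (attained at k = 1)
  C[1][0] = min over k of (A[1][0] + B[0][0] = 0 + 1 = 1, A[1][1] + B[1][0] = 10 + -2 = 8) = 1 (attained at k = 0)
  C[1][1] = min over k of (A[1][0] + B[0][1] = 0 + -2 = -2, A[1][1] + B[1][1] = 10 + 7 = 17) = -2 (attained at k = 0)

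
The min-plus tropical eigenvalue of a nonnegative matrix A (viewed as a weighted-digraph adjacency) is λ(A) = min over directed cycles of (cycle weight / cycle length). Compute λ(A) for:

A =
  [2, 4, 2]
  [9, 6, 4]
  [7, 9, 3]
λ(A) = 2

Enumerate directed cycles and compute their means (weight / length). Sample:
  cycle 0 → 0: weight = 2, length = 1, mean = 2/1 ≈ 2.000
  cycle 1 → 1: weight = 6, length = 1, mean = 6/1 ≈ 6.000
  cycle 2 → 2: weight = 3, length = 1, mean = 3/1 ≈ 3.000
  cycle 0 → 1 → 0: weight = 13, length = 2, mean = 13/2 ≈ 6.500
  cycle 0 → 2 → 0: weight = 9, length = 2, mean = 9/2 ≈ 4.500
  cycle 1 → 0 → 1: weight = 13, length = 2, mean = 13/2 ≈ 6.500
Minimum mean = 2.000, attained e.g. along the cycle 0 → 0 with weight 2 and length 1. So λ(A) = 2/1 = 2.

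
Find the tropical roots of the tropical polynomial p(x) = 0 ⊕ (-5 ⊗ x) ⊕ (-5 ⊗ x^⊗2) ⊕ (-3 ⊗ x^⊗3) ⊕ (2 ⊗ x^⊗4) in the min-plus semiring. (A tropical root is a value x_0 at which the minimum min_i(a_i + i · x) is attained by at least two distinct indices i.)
Roots: {-5, -2, 0, 5}

Each tropical root is a break point of the lower envelope of the lines y = a_i + i · x (there are 5 lines, with slopes 0, 1, ..., 4). Only the lines that attain the minimum somewhere contribute to roots; other lines are dominated. Here the surviving (envelope) indices are i = 4, i = 3, i = 2, i = 1, i = 0.
Intersections between consecutive envelope lines give the roots: for adjacent envelope indices i < j the intersection is x = (a_i − a_j) / (j − i). Reading off the sorted break points: {-5, -2, 0, 5}.
Verification: at each break x_0, at least two indices attain the minimum of min_i(a_i + i · x_0).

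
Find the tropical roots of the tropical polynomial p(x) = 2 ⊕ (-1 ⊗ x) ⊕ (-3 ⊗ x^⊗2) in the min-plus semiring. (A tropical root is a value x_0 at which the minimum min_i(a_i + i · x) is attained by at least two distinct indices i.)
Roots: {2, 3}

Each tropical root is a break point of the lower envelope of the lines y = a_i + i · x (there are 3 lines, with slopes 0, 1, ..., 2). Only the lines that attain the minimum somewhere contribute to roots; other lines are dominated. Here the surviving (envelope) indices are i = 2, i = 1, i = 0.
Intersections between consecutive envelope lines give the roots: for adjacent envelope indices i < j the intersection is x = (a_i − a_j) / (j − i). Reading off the sorted break points: {2, 3}.
Verification: at each break x_0, at least two indices attain the minimum of min_i(a_i + i · x_0).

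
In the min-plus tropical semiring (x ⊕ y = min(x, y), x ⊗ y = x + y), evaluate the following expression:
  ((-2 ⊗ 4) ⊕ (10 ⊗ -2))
((-2 ⊗ 4) ⊕ (10 ⊗ -2)) = 2

Expand innermost to outermost. Recall ⊕ takes the minimum of its arguments and ⊗ takes their sum. Working out the expression ((-2 ⊗ 4) ⊕ (10 ⊗ -2)) gives 2.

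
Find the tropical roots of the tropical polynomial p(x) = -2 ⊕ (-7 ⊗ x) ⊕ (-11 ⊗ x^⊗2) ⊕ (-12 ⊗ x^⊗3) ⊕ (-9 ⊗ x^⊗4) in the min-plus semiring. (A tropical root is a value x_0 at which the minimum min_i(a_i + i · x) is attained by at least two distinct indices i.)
Roots: {-3, 1, 4, 5}

Each tropical root is a break point of the lower envelope of the lines y = a_i + i · x (there are 5 lines, with slopes 0, 1, ..., 4). Only the lines that attain the minimum somewhere contribute to roots; other lines are dominated. Here the surviving (envelope) indices are i = 4, i = 3, i = 2, i = 1, i = 0.
Intersections between consecutive envelope lines give the roots: for adjacent envelope indices i < j the intersection is x = (a_i − a_j) / (j − i). Reading off the sorted break points: {-3, 1, 4, 5}.
Verification: at each break x_0, at least two indices attain the minimum of min_i(a_i + i · x_0).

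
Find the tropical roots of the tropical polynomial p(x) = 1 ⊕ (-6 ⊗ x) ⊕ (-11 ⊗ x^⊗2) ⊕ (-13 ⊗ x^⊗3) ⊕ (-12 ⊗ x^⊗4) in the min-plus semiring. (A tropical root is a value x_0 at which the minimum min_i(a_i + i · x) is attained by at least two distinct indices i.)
Roots: {-1, 2, 5, 7}

Each tropical root is a break point of the lower envelope of the lines y = a_i + i · x (there are 5 lines, with slopes 0, 1, ..., 4). Only the lines that attain the minimum somewhere contribute to roots; other lines are dominated. Here the surviving (envelope) indices are i = 4, i = 3, i = 2, i = 1, i = 0.
Intersections between consecutive envelope lines give the roots: for adjacent envelope indices i < j the intersection is x = (a_i − a_j) / (j − i). Reading off the sorted break points: {-1, 2, 5, 7}.
Verification: at each break x_0, at least two indices attain the minimum of min_i(a_i + i · x_0).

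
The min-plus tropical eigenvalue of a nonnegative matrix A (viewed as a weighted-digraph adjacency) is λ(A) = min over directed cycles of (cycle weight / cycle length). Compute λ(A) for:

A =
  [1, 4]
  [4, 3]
λ(A) = 1

Enumerate directed cycles and compute their means (weight / length). Sample:
  cycle 0 → 0: weight = 1, length = 1, mean = 1/1 ≈ 1.000
  cycle 1 → 1: weight = 3, length = 1, mean = 3/1 ≈ 3.000
  cycle 0 → 1 → 0: weight = 8, length = 2, mean = 8/2 ≈ 4.000
  cycle 1 → 0 → 1: weight = 8, length = 2, mean = 8/2 ≈ 4.000
Minimum mean = 1.000, attained e.g. along the cycle 0 → 0 with weight 1 and length 1. So λ(A) = 1/1 = 1.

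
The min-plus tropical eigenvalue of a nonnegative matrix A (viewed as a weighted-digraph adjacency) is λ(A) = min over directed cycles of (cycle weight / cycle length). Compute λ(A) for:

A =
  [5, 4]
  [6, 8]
λ(A) = 5

Enumerate directed cycles and compute their means (weight / length). Sample:
  cycle 0 → 0: weight = 5, length = 1, mean = 5/1 ≈ 5.000
  cycle 1 → 1: weight = 8, length = 1, mean = 8/1 ≈ 8.000
  cycle 0 → 1 → 0: weight = 10, length = 2, mean = 10/2 ≈ 5.000
  cycle 1 → 0 → 1: weight = 10, length = 2, mean = 10/2 ≈ 5.000
Minimum mean = 5.000, attained e.g. along the cycle 0 → 0 with weight 5 and length 1. So λ(A) = 5/1 = 5.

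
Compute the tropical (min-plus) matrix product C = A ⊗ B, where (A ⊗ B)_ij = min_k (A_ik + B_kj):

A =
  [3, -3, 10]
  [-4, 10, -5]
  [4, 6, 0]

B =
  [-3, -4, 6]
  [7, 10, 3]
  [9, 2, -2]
A ⊗ B =
  [0, -1, 0]
  [-7, -8, -7]
  [1, 0, -2]

Apply the min-plus product entry-by-entry:
  C[0][0] = min over k of (A[0][0] + B[0][0] = 3 + -3 = 0, A[0][1] + B[1][0] = -3 + 7 = 4, A[0][2] + B[2][0] = 10 + 9 = 19) = 0 (attained at k = 0)
  C[0][1] = min over k of (A[0][0] + B[0][1] = 3 + -4 = -1, A[0][1] + B[1][1] = -3 + 10 = 7, A[0][2] + B[2][1] = 10 + 2 = 12) = -1 (attained at k = 0)
  C[0][2] = min over k of (A[0][0] + B[0][2] = 3 + 6 = 9, A[0][1] + B[1][2] = -3 + 3 = 0, A[0][2] + B[2][2] = 10 + -2 = 8) = 0 (attained at k = 1)
  C[1][0] = min over k of (A[1][0] + B[0][0] = -4 + -3 = -7, A[1][1] + B[1][0] = 10 + 7 = 17, A[1][2] + B[2][0] = -5 + 9 = 4) = -7 (attained at k = 0)
  C[1][1] = min over k of (A[1][0] + B[0][1] = -4 + -4 = -8, A[1][1] + B[1][1] = 10 + 10 = 20, A[1][2] + B[2][1] = -5 + 2 = -3) = -8 (attained at k = 0)
  C[1][2] = min over k of (A[1][0] + B[0][2] = -4 + 6 = 2, A[1][1] + B[1][2] = 10 + 3 = 13, A[1][2] + B[2][2] = -5 + -2 = -7) = -7 (attained at k = 2)
  C[2][0] = min over k of (A[2][0] + B[0][0] = 4 + -3 = 1, A[2][1] + B[1][0] = 6 + 7 = 13, A[2][2] + B[2][0] = 0 + 9 = 9) = 1 (attained at k = 0)
  C[2][1] = min over k of (A[2][0] + B[0][1] = 4 + -4 = 0, A[2][1] + B[1][1] = 6 + 10 = 16, A[2][2] + B[2][1] = 0 + 2 = 2) = 0 (attained at k = 0)
  C[2][2] = min over k of (A[2][0] + B[0][2] = 4 + 6 = 10, A[2][1] + B[1][2] = 6 + 3 = 9, A[2][2] + B[2][2] = 0 + -2 = -2) = -2 (attained at k = 2)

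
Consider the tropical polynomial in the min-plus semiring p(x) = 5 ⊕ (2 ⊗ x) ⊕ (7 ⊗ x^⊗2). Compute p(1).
p(1) = 3

A tropical monomial a ⊗ x^⊗i evaluates to a + i · x. Evaluating each term at x = 1:
  Term 0 contributes 5 + 0 · 1 = 5
  Term 1 contributes 2 + 1 · 1 = 3
  Term 2 contributes 7 + 2 · 1 = 9
p(1) = ⊕ of these = min[5, 3, 9] = 3.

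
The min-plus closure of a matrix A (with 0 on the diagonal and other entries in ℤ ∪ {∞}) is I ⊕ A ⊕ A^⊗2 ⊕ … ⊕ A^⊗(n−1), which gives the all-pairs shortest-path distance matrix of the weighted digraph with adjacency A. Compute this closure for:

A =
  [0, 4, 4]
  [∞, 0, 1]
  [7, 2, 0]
Closure =
  [0, 4, 4]
  [8, 0, 1]
  [7, 2, 0]

This is the Floyd-Warshall all-pairs shortest-path computation. For each intermediate vertex k = 0, 1, …, 2, update dist[i][j] ← min(dist[i][j], dist[i][k] + dist[k][j]). The final matrix gives, for each (i, j), the minimum total weight of any directed path from i to j (possibly empty when i = j).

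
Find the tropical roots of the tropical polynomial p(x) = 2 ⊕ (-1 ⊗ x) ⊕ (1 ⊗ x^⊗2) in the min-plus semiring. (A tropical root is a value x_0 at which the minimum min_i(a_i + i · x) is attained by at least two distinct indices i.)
Roots: {-2, 3}

Each tropical root is a break point of the lower envelope of the lines y = a_i + i · x (there are 3 lines, with slopes 0, 1, ..., 2). Only the lines that attain the minimum somewhere contribute to roots; other lines are dominated. Here the surviving (envelope) indices are i = 2, i = 1, i = 0.
Intersections between consecutive envelope lines give the roots: for adjacent envelope indices i < j the intersection is x = (a_i − a_j) / (j − i). Reading off the sorted break points: {-2, 3}.
Verification: at each break x_0, at least two indices attain the minimum of min_i(a_i + i · x_0).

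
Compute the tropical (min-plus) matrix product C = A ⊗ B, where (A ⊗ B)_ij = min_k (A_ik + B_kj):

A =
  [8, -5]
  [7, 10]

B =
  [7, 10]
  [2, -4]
A ⊗ B =
  [-3, -9]
  [12, 6]

Apply the min-plus product entry-by-entry:
  C[0][0] = min over k of (A[0][0] + B[0][0] = 8 + 7 = 15, A[0][1] + B[1][0] = -5 + 2 = -3) = -3 (attained at k = 1)
  C[0][1] = min over k of (A[0][0] + B[0][1] = 8 + 10 = 18, A[0][1] + B[1][1] = -5 + -4 = -9) = -9 (attained at k = 1)
  C[1][0] = min over k of (A[1][0] + B[0][0] = 7 + 7 = 14, A[1][1] + B[1][0] = 10 + 2 = 12) = 12 (attained at k = 1)
  C[1][1] = min over k of (A[1][0] + B[0][1] = 7 + 10 = 17, A[1][1] + B[1][1] = 10 + -4 = 6) = 6 (attained at k = 1)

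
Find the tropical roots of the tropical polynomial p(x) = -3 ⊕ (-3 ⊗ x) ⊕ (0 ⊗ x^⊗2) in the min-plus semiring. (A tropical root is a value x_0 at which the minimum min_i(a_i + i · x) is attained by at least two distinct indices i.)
Roots: {-3, 0}

Each tropical root is a break point of the lower envelope of the lines y = a_i + i · x (there are 3 lines, with slopes 0, 1, ..., 2). Only the lines that attain the minimum somewhere contribute to roots; other lines are dominated. Here the surviving (envelope) indices are i = 2, i = 1, i = 0.
Intersections between consecutive envelope lines give the roots: for adjacent envelope indices i < j the intersection is x = (a_i − a_j) / (j − i). Reading off the sorted break points: {-3, 0}.
Verification: at each break x_0, at least two indices attain the minimum of min_i(a_i + i · x_0).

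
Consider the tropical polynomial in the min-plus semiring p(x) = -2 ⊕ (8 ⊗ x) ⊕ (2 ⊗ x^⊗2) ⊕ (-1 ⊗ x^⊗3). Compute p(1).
p(1) = -2

A tropical monomial a ⊗ x^⊗i evaluates to a + i · x. Evaluating each term at x = 1:
  Term 0 contributes -2 + 0 · 1 = -2
  Term 1 contributes 8 + 1 · 1 = 9
  Term 2 contributes 2 + 2 · 1 = 4
  Term 3 contributes -1 + 3 · 1 = 2
p(1) = ⊕ of these = min[-2, 9, 4, 2] = -2.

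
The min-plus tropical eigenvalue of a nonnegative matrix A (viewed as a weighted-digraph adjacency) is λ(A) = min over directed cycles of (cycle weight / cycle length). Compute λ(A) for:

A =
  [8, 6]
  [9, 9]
λ(A) = 15/2

Enumerate directed cycles and compute their means (weight / length). Sample:
  cycle 0 → 0: weight = 8, length = 1, mean = 8/1 ≈ 8.000
  cycle 1 → 1: weight = 9, length = 1, mean = 9/1 ≈ 9.000
  cycle 0 → 1 → 0: weight = 15, length = 2, mean = 15/2 ≈ 7.500
  cycle 1 → 0 → 1: weight = 15, length = 2, mean = 15/2 ≈ 7.500
Minimum mean = 7.500, attained e.g. along the cycle 0 → 1 → 0 with weight 15 and length 2. So λ(A) = 15/2 = 15/2.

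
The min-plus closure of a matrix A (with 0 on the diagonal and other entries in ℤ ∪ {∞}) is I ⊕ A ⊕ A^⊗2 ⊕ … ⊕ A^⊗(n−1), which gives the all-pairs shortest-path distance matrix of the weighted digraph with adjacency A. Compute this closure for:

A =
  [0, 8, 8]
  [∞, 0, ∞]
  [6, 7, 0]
Closure =
  [0, 8, 8]
  [∞, 0, ∞]
  [6, 7, 0]

This is the Floyd-Warshall all-pairs shortest-path computation. For each intermediate vertex k = 0, 1, …, 2, update dist[i][j] ← min(dist[i][j], dist[i][k] + dist[k][j]). The final matrix gives, for each (i, j), the minimum total weight of any directed path from i to j (possibly empty when i = j).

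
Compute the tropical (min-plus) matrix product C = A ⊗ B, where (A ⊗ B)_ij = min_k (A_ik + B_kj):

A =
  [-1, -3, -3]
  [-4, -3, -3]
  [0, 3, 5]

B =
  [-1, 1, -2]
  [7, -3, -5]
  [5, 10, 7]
A ⊗ B =
  [-2, -6, -8]
  [-5, -6, -8]
  [-1, 0, -2]

Apply the min-plus product entry-by-entry:
  C[0][0] = min over k of (A[0][0] + B[0][0] = -1 + -1 = -2, A[0][1] + B[1][0] = -3 + 7 = 4, A[0][2] + B[2][0] = -3 + 5 = 2) = -2 (attained at k = 0)
  C[0][1] = min over k of (A[0][0] + B[0][1] = -1 + 1 = 0, A[0][1] + B[1][1] = -3 + -3 = -6, A[0][2] + B[2][1] = -3 + 10 = 7) = -6 (attained at k = 1)
  C[0][2] = min over k of (A[0][0] + B[0][2] = -1 + -2 = -3, A[0][1] + B[1][2] = -3 + -5 = -8, A[0][2] + B[2][2] = -3 + 7 = 4) = -8 (attained at k = 1)
  C[1][0] = min over k of (A[1][0] + B[0][0] = -4 + -1 = -5, A[1][1] + B[1][0] = -3 + 7 = 4, A[1][2] + B[2][0] = -3 + 5 = 2) = -5 (attained at k = 0)
  C[1][1] = min over k of (A[1][0] + B[0][1] = -4 + 1 = -3, A[1][1] + B[1][1] = -3 + -3 = -6, A[1][2] + B[2][1] = -3 + 10 = 7) = -6 (attained at k = 1)
  C[1][2] = min over k of (A[1][0] + B[0][2] = -4 + -2 = -6, A[1][1] + B[1][2] = -3 + -5 = -8, A[1][2] + B[2][2] = -3 + 7 = 4) = -8 (attained at k = 1)
  C[2][0] = min over k of (A[2][0] + B[0][0] = 0 + -1 = -1, A[2][1] + B[1][0] = 3 + 7 = 10, A[2][2] + B[2][0] = 5 + 5 = 10) = -1 (attained at k = 0)
  C[2][1] = min over k of (A[2][0] + B[0][1] = 0 + 1 = 1, A[2][1] + B[1][1] = 3 + -3 = 0, A[2][2] + B[2][1] = 5 + 10 = 15) = 0 (attained at k = 1)
  C[2][2] = min over k of (A[2][0] + B[0][2] = 0 + -2 = -2, A[2][1] + B[1][2] = 3 + -5 = -2, A[2][2] + B[2][2] = 5 + 7 = 12) = -2 (attained at k = 0)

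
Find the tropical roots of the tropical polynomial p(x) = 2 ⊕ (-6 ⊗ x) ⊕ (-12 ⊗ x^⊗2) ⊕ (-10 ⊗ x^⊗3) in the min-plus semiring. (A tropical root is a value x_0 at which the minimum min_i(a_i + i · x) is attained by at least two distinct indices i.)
Roots: {-2, 6, 8}

Each tropical root is a break point of the lower envelope of the lines y = a_i + i · x (there are 4 lines, with slopes 0, 1, ..., 3). Only the lines that attain the minimum somewhere contribute to roots; other lines are dominated. Here the surviving (envelope) indices are i = 3, i = 2, i = 1, i = 0.
Intersections between consecutive envelope lines give the roots: for adjacent envelope indices i < j the intersection is x = (a_i − a_j) / (j − i). Reading off the sorted break points: {-2, 6, 8}.
Verification: at each break x_0, at least two indices attain the minimum of min_i(a_i + i · x_0).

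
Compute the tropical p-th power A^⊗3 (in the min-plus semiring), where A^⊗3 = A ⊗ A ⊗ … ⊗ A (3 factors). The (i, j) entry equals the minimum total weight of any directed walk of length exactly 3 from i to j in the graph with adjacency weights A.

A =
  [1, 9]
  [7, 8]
A^⊗3 =
  [3, 11]
  [9, 17]

Each entry (A^⊗3)_ij equals the minimum over all length-3 walks i = v_0 → v_1 → … → v_3 = j of Σ_t A[v_t][v_{t+1}]. For example, for (i, j) = (0, 1) we minimise over 4 possible intermediate vertex sequences; the minimum is 11, attained along the walk 0 → 0 → 0 → 1.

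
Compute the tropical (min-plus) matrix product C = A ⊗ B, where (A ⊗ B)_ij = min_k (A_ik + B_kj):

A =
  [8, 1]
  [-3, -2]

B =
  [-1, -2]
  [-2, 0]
A ⊗ B =
  [-1, 1]
  [-4, -5]

Apply the min-plus product entry-by-entry:
  C[0][0] = min over k of (A[0][0] + B[0][0] = 8 + -1 = 7, A[0][1] + B[1][0] = 1 + -2 = -1) = -1 (attained at k = 1)
  C[0][1] = min over k of (A[0][0] + B[0][1] = 8 + -2 = 6, A[0][1] + B[1][1] = 1 + 0 = 1) = 1 (attained at k = 1)
  C[1][0] = min over k of (A[1][0] + B[0][0] = -3 + -1 = -4, A[1][1] + B[1][0] = -2 + -2 = -4) = -4 (attained at k = 0)
  C[1][1] = min over k of (A[1][0] + B[0][1] = -3 + -2 = -5, A[1][1] + B[1][1] = -2 + 0 = -2) = -5 (attained at k = 0)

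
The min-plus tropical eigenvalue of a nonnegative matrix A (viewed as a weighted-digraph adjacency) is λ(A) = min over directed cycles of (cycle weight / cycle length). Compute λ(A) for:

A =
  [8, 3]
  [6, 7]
λ(A) = 9/2

Enumerate directed cycles and compute their means (weight / length). Sample:
  cycle 0 → 0: weight = 8, length = 1, mean = 8/1 ≈ 8.000
  cycle 1 → 1: weight = 7, length = 1, mean = 7/1 ≈ 7.000
  cycle 0 → 1 → 0: weight = 9, length = 2, mean = 9/2 ≈ 4.500
  cycle 1 → 0 → 1: weight = 9, length = 2, mean = 9/2 ≈ 4.500
Minimum mean = 4.500, attained e.g. along the cycle 0 → 1 → 0 with weight 9 and length 2. So λ(A) = 9/2 = 9/2.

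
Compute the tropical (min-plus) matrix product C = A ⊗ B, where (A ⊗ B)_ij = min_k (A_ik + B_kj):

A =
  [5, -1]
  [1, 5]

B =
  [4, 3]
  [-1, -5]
A ⊗ B =
  [-2, -6]
  [4, 0]

Apply the min-plus product entry-by-entry:
  C[0][0] = min over k of (A[0][0] + B[0][0] = 5 + 4 = 9, A[0][1] + B[1][0] = -1 + -1 = -2) = -2 (attained at k = 1)
  C[0][1] = min over k of (A[0][0] + B[0][1] = 5 + 3 = 8, A[0][1] + B[1][1] = -1 + -5 = -6) = -6 (attained at k = 1)
  C[1][0] = min over k of (A[1][0] + B[0][0] = 1 + 4 = 5, A[1][1] + B[1][0] = 5 + -1 = 4) = 4 (attained at k = 1)
  C[1][1] = min over k of (A[1][0] + B[0][1] = 1 + 3 = 4, A[1][1] + B[1][1] = 5 + -5 = 0) = 0 (attained at k = 1)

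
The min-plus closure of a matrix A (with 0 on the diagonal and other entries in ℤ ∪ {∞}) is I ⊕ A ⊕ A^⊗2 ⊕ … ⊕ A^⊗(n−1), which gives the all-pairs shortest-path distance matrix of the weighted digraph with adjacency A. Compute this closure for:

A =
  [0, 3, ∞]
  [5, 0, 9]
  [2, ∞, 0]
Closure =
  [0, 3, 12]
  [5, 0, 9]
  [2, 5, 0]

This is the Floyd-Warshall all-pairs shortest-path computation. For each intermediate vertex k = 0, 1, …, 2, update dist[i][j] ← min(dist[i][j], dist[i][k] + dist[k][j]). The final matrix gives, for each (i, j), the minimum total weight of any directed path from i to j (possibly empty when i = j).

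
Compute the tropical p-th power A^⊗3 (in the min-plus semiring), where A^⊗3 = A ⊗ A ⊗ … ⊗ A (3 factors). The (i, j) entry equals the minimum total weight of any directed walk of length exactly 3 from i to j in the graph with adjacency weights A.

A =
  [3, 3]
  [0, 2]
A^⊗3 =
  [5, 6]
  [3, 5]

Each entry (A^⊗3)_ij equals the minimum over all length-3 walks i = v_0 → v_1 → … → v_3 = j of Σ_t A[v_t][v_{t+1}]. For example, for (i, j) = (0, 1) we minimise over 4 possible intermediate vertex sequences; the minimum is 6, attained along the walk 0 → 1 → 0 → 1.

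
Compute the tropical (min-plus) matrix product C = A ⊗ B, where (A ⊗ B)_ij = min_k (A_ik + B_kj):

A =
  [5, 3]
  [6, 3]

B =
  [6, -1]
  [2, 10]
A ⊗ B =
  [5, 4]
  [5, 5]

Apply the min-plus product entry-by-entry:
  C[0][0] = min over k of (A[0][0] + B[0][0] = 5 + 6 = 11, A[0][1] + B[1][0] = 3 + 2 = 5) = 5 (attained at k = 1)
  C[0][1] = min over k of (A[0][0] + B[0][1] = 5 + -1 = 4, A[0][1] + B[1][1] = 3 + 10 = 13) = 4 (attained at k = 0)
  C[1][0] = min over k of (A[1][0] + B[0][0] = 6 + 6 = 12, A[1][1] + B[1][0] = 3 + 2 = 5) = 5 (attained at k = 1)
  C[1][1] = min over k of (A[1][0] + B[0][1] = 6 + -1 = 5, A[1][1] + B[1][1] = 3 + 10 = 13) = 5 (attained at k = 0)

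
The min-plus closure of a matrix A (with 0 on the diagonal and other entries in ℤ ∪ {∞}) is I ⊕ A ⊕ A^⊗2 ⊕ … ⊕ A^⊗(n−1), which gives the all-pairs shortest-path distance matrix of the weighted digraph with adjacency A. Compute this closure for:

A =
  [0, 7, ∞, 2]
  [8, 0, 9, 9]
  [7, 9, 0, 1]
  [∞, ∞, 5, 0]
Closure =
  [0, 7, 7, 2]
  [8, 0, 9, 9]
  [7, 9, 0, 1]
  [12, 14, 5, 0]

This is the Floyd-Warshall all-pairs shortest-path computation. For each intermediate vertex k = 0, 1, …, 3, update dist[i][j] ← min(dist[i][j], dist[i][k] + dist[k][j]). The final matrix gives, for each (i, j), the minimum total weight of any directed path from i to j (possibly empty when i = j).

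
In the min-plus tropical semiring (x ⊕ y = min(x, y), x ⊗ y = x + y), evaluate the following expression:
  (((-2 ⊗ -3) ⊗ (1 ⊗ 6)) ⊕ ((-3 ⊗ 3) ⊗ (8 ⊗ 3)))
(((-2 ⊗ -3) ⊗ (1 ⊗ 6)) ⊕ ((-3 ⊗ 3) ⊗ (8 ⊗ 3))) = 2

Expand innermost to outermost. Recall ⊕ takes the minimum of its arguments and ⊗ takes their sum. Working out the expression (((-2 ⊗ -3) ⊗ (1 ⊗ 6)) ⊕ ((-3 ⊗ 3) ⊗ (8 ⊗ 3))) gives 2.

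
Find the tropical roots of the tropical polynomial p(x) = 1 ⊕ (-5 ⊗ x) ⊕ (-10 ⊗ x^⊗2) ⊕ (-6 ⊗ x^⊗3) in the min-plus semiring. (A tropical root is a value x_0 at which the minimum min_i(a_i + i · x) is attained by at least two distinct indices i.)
Roots: {-4, 5, 6}

Each tropical root is a break point of the lower envelope of the lines y = a_i + i · x (there are 4 lines, with slopes 0, 1, ..., 3). Only the lines that attain the minimum somewhere contribute to roots; other lines are dominated. Here the surviving (envelope) indices are i = 3, i = 2, i = 1, i = 0.
Intersections between consecutive envelope lines give the roots: for adjacent envelope indices i < j the intersection is x = (a_i − a_j) / (j − i). Reading off the sorted break points: {-4, 5, 6}.
Verification: at each break x_0, at least two indices attain the minimum of min_i(a_i + i · x_0).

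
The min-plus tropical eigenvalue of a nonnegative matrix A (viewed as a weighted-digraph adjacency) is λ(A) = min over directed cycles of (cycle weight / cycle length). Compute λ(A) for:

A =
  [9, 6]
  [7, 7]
λ(A) = 13/2

Enumerate directed cycles and compute their means (weight / length). Sample:
  cycle 0 → 0: weight = 9, length = 1, mean = 9/1 ≈ 9.000
  cycle 1 → 1: weight = 7, length = 1, mean = 7/1 ≈ 7.000
  cycle 0 → 1 → 0: weight = 13, length = 2, mean = 13/2 ≈ 6.500
  cycle 1 → 0 → 1: weight = 13, length = 2, mean = 13/2 ≈ 6.500
Minimum mean = 6.500, attained e.g. along the cycle 0 → 1 → 0 with weight 13 and length 2. So λ(A) = 13/2 = 13/2.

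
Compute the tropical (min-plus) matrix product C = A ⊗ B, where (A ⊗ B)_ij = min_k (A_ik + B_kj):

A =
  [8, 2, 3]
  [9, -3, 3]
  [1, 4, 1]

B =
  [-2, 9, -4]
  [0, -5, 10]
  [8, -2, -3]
A ⊗ B =
  [2, -3, 0]
  [-3, -8, 0]
  [-1, -1, -3]

Apply the min-plus product entry-by-entry:
  C[0][0] = min over k of (A[0][0] + B[0][0] = 8 + -2 = 6, A[0][1] + B[1][0] = 2 + 0 = 2, A[0][2] + B[2][0] = 3 + 8 = 11) = 2 (attained at k = 1)
  C[0][1] = min over k of (A[0][0] + B[0][1] = 8 + 9 = 17, A[0][1] + B[1][1] = 2 + -5 = -3, A[0][2] + B[2][1] = 3 + -2 = 1) = -3 (attained at k = 1)
  C[0][2] = min over k of (A[0][0] + B[0][2] = 8 + -4 = 4, A[0][1] + B[1][2] = 2 + 10 = 12, A[0][2] + B[2][2] = 3 + -3 = 0) = 0 (attained at k = 2)
  C[1][0] = min over k of (A[1][0] + B[0][0] = 9 + -2 = 7, A[1][1] + B[1][0] = -3 + 0 = -3, A[1][2] + B[2][0] = 3 + 8 = 11) = -3 (attained at k = 1)
  C[1][1] = min over k of (A[1][0] + B[0][1] = 9 + 9 = 18, A[1][1] + B[1][1] = -3 + -5 = -8, A[1][2] + B[2][1] = 3 + -2 = 1) = -8 (attained at k = 1)
  C[1][2] = min over k of (A[1][0] + B[0][2] = 9 + -4 = 5, A[1][1] + B[1][2] = -3 + 10 = 7, A[1][2] + B[2][2] = 3 + -3 = 0) = 0 (attained at k = 2)
  C[2][0] = min over k of (A[2][0] + B[0][0] = 1 + -2 = -1, A[2][1] + B[1][0] = 4 + 0 = 4, A[2][2] + B[2][0] = 1 + 8 = 9) = -1 (attained at k = 0)
  C[2][1] = min over k of (A[2][0] + B[0][1] = 1 + 9 = 10, A[2][1] + B[1][1] = 4 + -5 = -1, A[2][2] + B[2][1] = 1 + -2 = -1) = -1 (attained at k = 1)
  C[2][2] = min over k of (A[2][0] + B[0][2] = 1 + -4 = -3, A[2][1] + B[1][2] = 4 + 10 = 14, A[2][2] + B[2][2] = 1 + -3 = -2) = -3 (attained at k = 0)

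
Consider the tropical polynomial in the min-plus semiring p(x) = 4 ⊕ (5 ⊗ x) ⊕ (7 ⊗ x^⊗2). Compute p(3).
p(3) = 4

A tropical monomial a ⊗ x^⊗i evaluates to a + i · x. Evaluating each term at x = 3:
  Term 0 contributes 4 + 0 · 3 = 4
  Term 1 contributes 5 + 1 · 3 = 8
  Term 2 contributes 7 + 2 · 3 = 13
p(3) = ⊕ of these = min[4, 8, 13] = 4.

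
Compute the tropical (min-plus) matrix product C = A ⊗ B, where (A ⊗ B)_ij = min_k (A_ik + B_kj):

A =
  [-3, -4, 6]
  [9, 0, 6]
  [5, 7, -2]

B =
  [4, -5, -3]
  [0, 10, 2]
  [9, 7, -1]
A ⊗ B =
  [-4, -8, -6]
  [0, 4, 2]
  [7, 0, -3]

Apply the min-plus product entry-by-entry:
  C[0][0] = min over k of (A[0][0] + B[0][0] = -3 + 4 = 1, A[0][1] + B[1][0] = -4 + 0 = -4, A[0][2] + B[2][0] = 6 + 9 = 15) = -4 (attained at k = 1)
  C[0][1] = min over k of (A[0][0] + B[0][1] = -3 + -5 = -8, A[0][1] + B[1][1] = -4 + 10 = 6, A[0][2] + B[2][1] = 6 + 7 = 13) = -8 (attained at k = 0)
  C[0][2] = min over k of (A[0][0] + B[0][2] = -3 + -3 = -6, A[0][1] + B[1][2] = -4 + 2 = -2, A[0][2] + B[2][2] = 6 + -1 = 5) = -6 (attained at k = 0)
  C[1][0] = min over k of (A[1][0] + B[0][0] = 9 + 4 = 13, A[1][1] + B[1][0] = 0 + 0 = 0, A[1][2] + B[2][0] = 6 + 9 = 15) = 0 (attained at k = 1)
  C[1][1] = min over k of (A[1][0] + B[0][1] = 9 + -5 = 4, A[1][1] + B[1][1] = 0 + 10 = 10, A[1][2] + B[2][1] = 6 + 7 = 13) = 4 (attained at k = 0)
  C[1][2] = min over k of (A[1][0] + B[0][2] = 9 + -3 = 6, A[1][1] + B[1][2] = 0 + 2 = 2, A[1][2] + B[2][2] = 6 + -1 = 5) = 2 (attained at k = 1)
  C[2][0] = min over k of (A[2][0] + B[0][0] = 5 + 4 = 9, A[2][1] + B[1][0] = 7 + 0 = 7, A[2][2] + B[2][0] = -2 + 9 = 7) = 7 (attained at k = 1)
  C[2][1] = min over k of (A[2][0] + B[0][1] = 5 + -5 = 0, A[2][1] + B[1][1] = 7 + 10 = 17, A[2][2] + B[2][1] = -2 + 7 = 5) = 0 (attained at k = 0)
  C[2][2] = min over k of (A[2][0] + B[0][2] = 5 + -3 = 2, A[2][1] + B[1][2] = 7 + 2 = 9, A[2][2] + B[2][2] = -2 + -1 = -3) = -3 (attained at k = 2)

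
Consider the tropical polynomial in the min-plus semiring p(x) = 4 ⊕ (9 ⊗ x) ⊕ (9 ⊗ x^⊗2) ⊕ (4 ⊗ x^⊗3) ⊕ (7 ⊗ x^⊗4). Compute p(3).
p(3) = 4

A tropical monomial a ⊗ x^⊗i evaluates to a + i · x. Evaluating each term at x = 3:
  Term 0 contributes 4 + 0 · 3 = 4
  Term 1 contributes 9 + 1 · 3 = 12
  Term 2 contributes 9 + 2 · 3 = 15
  Term 3 contributes 4 + 3 · 3 = 13
  Term 4 contributes 7 + 4 · 3 = 19
p(3) = ⊕ of these = min[4, 12, 15, 13, 19] = 4.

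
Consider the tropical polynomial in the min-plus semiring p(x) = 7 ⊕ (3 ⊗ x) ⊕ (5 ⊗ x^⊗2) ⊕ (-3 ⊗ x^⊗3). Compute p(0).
p(0) = -3

A tropical monomial a ⊗ x^⊗i evaluates to a + i · x. Evaluating each term at x = 0:
  Term 0 contributes 7 + 0 · 0 = 7
  Term 1 contributes 3 + 1 · 0 = 3
  Term 2 contributes 5 + 2 · 0 = 5
  Term 3 contributes -3 + 3 · 0 = -3
p(0) = ⊕ of these = min[7, 3, 5, -3] = -3.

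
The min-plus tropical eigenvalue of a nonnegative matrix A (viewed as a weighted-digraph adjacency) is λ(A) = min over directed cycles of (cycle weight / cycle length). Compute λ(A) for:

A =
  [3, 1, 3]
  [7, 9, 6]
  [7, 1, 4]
λ(A) = 3

Enumerate directed cycles and compute their means (weight / length). Sample:
  cycle 0 → 0: weight = 3, length = 1, mean = 3/1 ≈ 3.000
  cycle 1 → 1: weight = 9, length = 1, mean = 9/1 ≈ 9.000
  cycle 2 → 2: weight = 4, length = 1, mean = 4/1 ≈ 4.000
  cycle 0 → 1 → 0: weight = 8, length = 2, mean = 8/2 ≈ 4.000
  cycle 0 → 2 → 0: weight = 10, length = 2, mean = 10/2 ≈ 5.000
  cycle 1 → 0 → 1: weight = 8, length = 2, mean = 8/2 ≈ 4.000
Minimum mean = 3.000, attained e.g. along the cycle 0 → 0 with weight 3 and length 1. So λ(A) = 3/1 = 3.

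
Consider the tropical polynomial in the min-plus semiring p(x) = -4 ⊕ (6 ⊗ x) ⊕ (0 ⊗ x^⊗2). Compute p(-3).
p(-3) = -6

A tropical monomial a ⊗ x^⊗i evaluates to a + i · x. Evaluating each term at x = -3:
  Term 0 contributes -4 + 0 · -3 = -4
  Term 1 contributes 6 + 1 · -3 = 3
  Term 2 contributes 0 + 2 · -3 = -6
p(-3) = ⊕ of these = min[-4, 3, -6] = -6.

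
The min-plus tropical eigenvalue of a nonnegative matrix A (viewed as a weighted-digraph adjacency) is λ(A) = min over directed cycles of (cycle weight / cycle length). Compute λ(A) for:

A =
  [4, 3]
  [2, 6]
λ(A) = 5/2

Enumerate directed cycles and compute their means (weight / length). Sample:
  cycle 0 → 0: weight = 4, length = 1, mean = 4/1 ≈ 4.000
  cycle 1 → 1: weight = 6, length = 1, mean = 6/1 ≈ 6.000
  cycle 0 → 1 → 0: weight = 5, length = 2, mean = 5/2 ≈ 2.500
  cycle 1 → 0 → 1: weight = 5, length = 2, mean = 5/2 ≈ 2.500
Minimum mean = 2.500, attained e.g. along the cycle 0 → 1 → 0 with weight 5 and length 2. So λ(A) = 5/2 = 5/2.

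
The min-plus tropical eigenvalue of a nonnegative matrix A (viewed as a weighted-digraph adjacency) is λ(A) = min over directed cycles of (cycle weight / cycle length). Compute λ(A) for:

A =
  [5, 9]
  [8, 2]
λ(A) = 2

Enumerate directed cycles and compute their means (weight / length). Sample:
  cycle 0 → 0: weight = 5, length = 1, mean = 5/1 ≈ 5.000
  cycle 1 → 1: weight = 2, length = 1, mean = 2/1 ≈ 2.000
  cycle 0 → 1 → 0: weight = 17, length = 2, mean = 17/2 ≈ 8.500
  cycle 1 → 0 → 1: weight = 17, length = 2, mean = 17/2 ≈ 8.500
Minimum mean = 2.000, attained e.g. along the cycle 1 → 1 with weight 2 and length 1. So λ(A) = 2/1 = 2.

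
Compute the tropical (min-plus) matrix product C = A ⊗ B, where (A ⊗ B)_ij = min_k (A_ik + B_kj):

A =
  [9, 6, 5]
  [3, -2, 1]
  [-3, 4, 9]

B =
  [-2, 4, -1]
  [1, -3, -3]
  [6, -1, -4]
A ⊗ B =
  [7, 3, 1]
  [-1, -5, -5]
  [-5, 1, -4]

Apply the min-plus product entry-by-entry:
  C[0][0] = min over k of (A[0][0] + B[0][0] = 9 + -2 = 7, A[0][1] + B[1][0] = 6 + 1 = 7, A[0][2] + B[2][0] = 5 + 6 = 11) = 7 (attained at k = 0)
  C[0][1] = min over k of (A[0][0] + B[0][1] = 9 + 4 = 13, A[0][1] + B[1][1] = 6 + -3 = 3, A[0][2] + B[2][1] = 5 + -1 = 4) = 3 (attained at k = 1)
  C[0][2] = min over k of (A[0][0] + B[0][2] = 9 + -1 = 8, A[0][1] + B[1][2] = 6 + -3 = 3, A[0][2] + B[2][2] = 5 + -4 = 1) = 1 (attained at k = 2)
  C[1][0] = min over k of (A[1][0] + B[0][0] = 3 + -2 = 1, A[1][1] + B[1][0] = -2 + 1 = -1, A[1][2] + B[2][0] = 1 + 6 = 7) = -1 (attained at k = 1)
  C[1][1] = min over k of (A[1][0] + B[0][1] = 3 + 4 = 7, A[1][1] + B[1][1] = -2 + -3 = -5, A[1][2] + B[2][1] = 1 + -1 = 0) = -5 (attained at k = 1)
  C[1][2] = min over k of (A[1][0] + B[0][2] = 3 + -1 = 2, A[1][1] + B[1][2] = -2 + -3 = -5, A[1][2] + B[2][2] = 1 + -4 = -3) = -5 (attained at k = 1)
  C[2][0] = min over k of (A[2][0] + B[0][0] = -3 + -2 = -5, A[2][1] + B[1][0] = 4 + 1 = 5, A[2][2] + B[2][0] = 9 + 6 = 15) = -5 (attained at k = 0)
  C[2][1] = min over k of (A[2][0] + B[0][1] = -3 + 4 = 1, A[2][1] + B[1][1] = 4 + -3 = 1, A[2][2] + B[2][1] = 9 + -1 = 8) = 1 (attained at k = 0)
  C[2][2] = min over k of (A[2][0] + B[0][2] = -3 + -1 = -4, A[2][1] + B[1][2] = 4 + -3 = 1, A[2][2] + B[2][2] = 9 + -4 = 5) = -4 (attained at k = 0)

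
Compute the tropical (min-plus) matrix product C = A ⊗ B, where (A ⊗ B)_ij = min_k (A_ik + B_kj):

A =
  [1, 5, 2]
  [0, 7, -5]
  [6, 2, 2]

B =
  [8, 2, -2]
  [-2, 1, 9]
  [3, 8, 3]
A ⊗ B =
  [3, 3, -1]
  [-2, 2, -2]
  [0, 3, 4]

Apply the min-plus product entry-by-entry:
  C[0][0] = min over k of (A[0][0] + B[0][0] = 1 + 8 = 9, A[0][1] + B[1][0] = 5 + -2 = 3, A[0][2] + B[2][0] = 2 + 3 = 5) = 3 (attained at k = 1)
  C[0][1] = min over k of (A[0][0] + B[0][1] = 1 + 2 = 3, A[0][1] + B[1][1] = 5 + 1 = 6, A[0][2] + B[2][1] = 2 + 8 = 10) = 3 (attained at k = 0)
  C[0][2] = min over k of (A[0][0] + B[0][2] = 1 + -2 = -1, A[0][1] + B[1][2] = 5 + 9 = 14, A[0][2] + B[2][2] = 2 + 3 = 5) = -1 (attained at k = 0)
  C[1][0] = min over k of (A[1][0] + B[0][0] = 0 + 8 = 8, A[1][1] + B[1][0] = 7 + -2 = 5, A[1][2] + B[2][0] = -5 + 3 = -2) = -2 (attained at k = 2)
  C[1][1] = min over k of (A[1][0] + B[0][1] = 0 + 2 = 2, A[1][1] + B[1][1] = 7 + 1 = 8, A[1][2] + B[2][1] = -5 + 8 = 3) = 2 (attained at k = 0)
  C[1][2] = min over k of (A[1][0] + B[0][2] = 0 + -2 = -2, A[1][1] + B[1][2] = 7 + 9 = 16, A[1][2] + B[2][2] = -5 + 3 = -2) = -2 (attained at k = 0)
  C[2][0] = min over k of (A[2][0] + B[0][0] = 6 + 8 = 14, A[2][1] + B[1][0] = 2 + -2 = 0, A[2][2] + B[2][0] = 2 + 3 = 5) = 0 (attained at k = 1)
  C[2][1] = min over k of (A[2][0] + B[0][1] = 6 + 2 = 8, A[2][1] + B[1][1] = 2 + 1 = 3, A[2][2] + B[2][1] = 2 + 8 = 10) = 3 (attained at k = 1)
  C[2][2] = min over k of (A[2][0] + B[0][2] = 6 + -2 = 4, A[2][1] + B[1][2] = 2 + 9 = 11, A[2][2] + B[2][2] = 2 + 3 = 5) = 4 (attained at k = 0)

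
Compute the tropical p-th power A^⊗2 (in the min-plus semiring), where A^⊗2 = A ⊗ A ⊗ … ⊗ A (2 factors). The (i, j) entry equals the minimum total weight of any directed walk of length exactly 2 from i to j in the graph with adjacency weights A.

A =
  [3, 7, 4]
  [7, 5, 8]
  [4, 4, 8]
A^⊗2 =
  [6, 8, 7]
  [10, 10, 11]
  [7, 9, 8]

Each entry (A^⊗2)_ij equals the minimum over all length-2 walks i = v_0 → v_1 → … → v_2 = j of Σ_t A[v_t][v_{t+1}]. For example, for (i, j) = (0, 2) we minimise over 3 possible intermediate vertex sequences; the minimum is 7, attained along the walk 0 → 0 → 2.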